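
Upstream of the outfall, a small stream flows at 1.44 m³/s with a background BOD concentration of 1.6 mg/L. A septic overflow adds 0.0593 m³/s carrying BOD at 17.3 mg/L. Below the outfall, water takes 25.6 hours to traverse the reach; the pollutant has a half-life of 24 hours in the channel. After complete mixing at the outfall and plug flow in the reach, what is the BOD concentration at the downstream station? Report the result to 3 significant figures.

After mixing, C = (1.440·1.600 + 0.05930·17.30) / 1.499 = 3.330/1.499 = 2.221 mg/L.
Half-life 24 h → k = ln 2 / 24 = 0.02888 h⁻¹ = 0.6931 d⁻¹.
Decay over the reach: 2.221·exp(−kt) = 2.221·0.4774 = 1.060 mg/L.

1.06 mg/L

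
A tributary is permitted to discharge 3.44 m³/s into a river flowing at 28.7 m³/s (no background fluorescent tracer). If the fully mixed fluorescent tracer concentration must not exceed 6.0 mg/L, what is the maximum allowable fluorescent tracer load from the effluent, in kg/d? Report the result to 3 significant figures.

16700 kg/d

Mass balance at the limit: 28.70·0 + 3.440·Cₑ = 32.14·6.0 → Cₑ = 56.06 mg/L.
Load = 3.440 m³/s × 56.06 g/m³ × 86 400 s/d = 16660 kg/d.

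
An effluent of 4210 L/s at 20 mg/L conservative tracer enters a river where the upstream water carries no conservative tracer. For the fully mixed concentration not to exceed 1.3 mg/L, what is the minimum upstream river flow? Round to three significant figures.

60600 L/s

Set C_mix = 1.3: (Q·0 + 4210·20.00) / (Q + 4210) = 1.3
→ Q = 4210·(20.00 − 1.3)/(1.3 − 0) = 60560 L/s.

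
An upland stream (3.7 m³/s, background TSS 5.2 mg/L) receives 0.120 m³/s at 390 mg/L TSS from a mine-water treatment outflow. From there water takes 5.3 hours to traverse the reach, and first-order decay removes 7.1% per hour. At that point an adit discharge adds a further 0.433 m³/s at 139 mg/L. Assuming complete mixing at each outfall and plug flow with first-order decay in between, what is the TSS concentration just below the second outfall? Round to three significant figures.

Mass balance: C = (3.700·5.200 + 0.1200·390.0) / 3.820 = 66.04/3.820 = 17.29 mg/L; combined flow 3.820 m³/s.
7.1%/h lost → k = −ln(1 − 0.071) = 0.07365 h⁻¹.
Decay over the reach: 17.29·exp(−kt) = 17.29·0.6768 = 11.70 mg/L.
At the second outfall, C = (3.820·11.70 + 0.4330·139.0) / (3.820 + 0.4330) = 24.66 mg/L.

24.7 mg/L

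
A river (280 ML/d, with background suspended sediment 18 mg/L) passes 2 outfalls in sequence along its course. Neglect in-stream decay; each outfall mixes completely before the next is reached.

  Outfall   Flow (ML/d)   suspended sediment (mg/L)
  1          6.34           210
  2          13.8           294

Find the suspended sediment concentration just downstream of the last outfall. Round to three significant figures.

Outfall 1: combined Q = 286.3 ML/d; C = (280.0·18.00 + 6.340·210.0)/286.3 = 22.25 mg/L.
Outfall 2: combined Q = 300.1 ML/d; C = (286.3·22.25 + 13.80·294.0)/300.1 = 34.75 mg/L.

34.7 mg/L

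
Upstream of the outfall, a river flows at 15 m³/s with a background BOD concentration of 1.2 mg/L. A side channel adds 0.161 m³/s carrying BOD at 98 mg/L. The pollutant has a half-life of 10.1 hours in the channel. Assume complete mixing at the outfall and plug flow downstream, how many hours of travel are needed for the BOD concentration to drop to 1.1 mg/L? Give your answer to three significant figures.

After mixing, C = (15.00·1.200 + 0.1610·98.00) / 15.16 = 33.78/15.16 = 2.228 mg/L.
Half-life 10.1 h → k = ln 2 / 10.1 = 0.06863 h⁻¹ = 1.647 d⁻¹.
2.228·exp(−k·t) = 1.1 → t = ln(2.228/1.1)/k = 37020 s = 10.28 h.

10.3 h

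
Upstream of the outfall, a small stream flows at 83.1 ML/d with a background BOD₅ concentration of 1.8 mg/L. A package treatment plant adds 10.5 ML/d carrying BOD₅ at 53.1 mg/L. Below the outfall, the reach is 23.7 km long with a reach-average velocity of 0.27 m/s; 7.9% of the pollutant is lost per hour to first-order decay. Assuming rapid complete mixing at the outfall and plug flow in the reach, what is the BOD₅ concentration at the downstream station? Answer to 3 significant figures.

1.02 mg/L

Flow-weighted average: C = (83.10·1.800 + 10.50·53.10) / 93.60 = 707.1/93.60 = 7.555 mg/L.
Travel time t = 23.7·1000 / 0.27 = 87780 s = 24.38 h.
7.9%/h lost → k = −ln(1 − 0.079) = 0.08230 h⁻¹.
After decay, C = 7.555 × e^(−kt) = 7.555 × 0.1344 = 1.016 mg/L.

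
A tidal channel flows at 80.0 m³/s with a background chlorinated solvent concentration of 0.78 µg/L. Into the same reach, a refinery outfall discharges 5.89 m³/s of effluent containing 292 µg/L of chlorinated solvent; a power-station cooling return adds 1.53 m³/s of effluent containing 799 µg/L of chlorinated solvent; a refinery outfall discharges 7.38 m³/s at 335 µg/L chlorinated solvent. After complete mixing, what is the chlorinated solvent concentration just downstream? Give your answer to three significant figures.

57.8 µg/L

After mixing, C = (80.00·0.7800 + 5.890·292.0 + 1.530·799.0 + 7.380·335.0) / 94.80 = 5477/94.80 = 57.77 µg/L.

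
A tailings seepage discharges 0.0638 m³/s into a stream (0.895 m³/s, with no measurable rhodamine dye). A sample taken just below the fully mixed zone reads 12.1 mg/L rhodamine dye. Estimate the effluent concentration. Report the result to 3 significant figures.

Mass balance: 0.8950·0 + 0.06380·Cₑ = 0.9588·12.10
→ Cₑ = (0.9588·12.10 − 0.8950·0) / 0.06380 = 181.8 mg/L.

182 mg/L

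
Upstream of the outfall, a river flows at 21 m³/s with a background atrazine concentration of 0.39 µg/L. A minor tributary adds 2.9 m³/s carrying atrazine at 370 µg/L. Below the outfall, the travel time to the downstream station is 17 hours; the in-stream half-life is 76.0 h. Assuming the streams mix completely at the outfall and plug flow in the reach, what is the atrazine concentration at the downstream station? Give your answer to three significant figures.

Mixed concentration C = ΣQC/ΣQ = (21.00·0.3900 + 2.900·370.0) / 23.90 = 1081/23.90 = 45.24 µg/L.
Half-life 76.0 h → k = ln 2 / 76.0 = 0.009120 h⁻¹ = 0.2189 d⁻¹.
After decay, C = 45.24 × e^(−kt) = 45.24 × 0.8564 = 38.74 µg/L.

38.7 µg/L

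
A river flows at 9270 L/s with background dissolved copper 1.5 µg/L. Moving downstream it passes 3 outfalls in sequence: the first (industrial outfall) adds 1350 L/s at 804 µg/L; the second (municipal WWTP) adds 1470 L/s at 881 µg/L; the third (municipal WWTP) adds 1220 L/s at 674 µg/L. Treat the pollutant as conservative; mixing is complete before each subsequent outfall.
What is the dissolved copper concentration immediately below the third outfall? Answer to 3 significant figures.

After outfall 1: Q = 9270 + 1350 = 10620 L/s; C = (9270·1.500 + 1350·804.0)/10620 = 103.5 µg/L.
After outfall 2: Q = 10620 + 1470 = 12090 L/s; C = (10620·103.5 + 1470·881.0)/12090 = 198.0 µg/L.
After outfall 3: Q = 12090 + 1220 = 13310 L/s; C = (12090·198.0 + 1220·674.0)/13310 = 241.7 µg/L.

242 µg/L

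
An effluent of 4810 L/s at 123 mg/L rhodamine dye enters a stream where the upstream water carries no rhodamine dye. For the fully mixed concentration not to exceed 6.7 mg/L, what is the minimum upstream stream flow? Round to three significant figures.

Set C_mix = 6.7: (Q·0 + 4810·123.0) / (Q + 4810) = 6.7
→ Q = 4810·(123.0 − 6.7)/(6.7 − 0) = 83490 L/s.

83500 L/s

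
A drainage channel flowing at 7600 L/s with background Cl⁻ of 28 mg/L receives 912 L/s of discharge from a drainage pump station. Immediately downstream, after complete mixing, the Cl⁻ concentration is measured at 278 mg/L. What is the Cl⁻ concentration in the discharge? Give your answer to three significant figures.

2360 mg/L

Mass balance: 7600·28.00 + 912.0·Cₑ = 8512·278.0
→ Cₑ = (8512·278.0 − 7600·28.00) / 912.0 = 2361 mg/L.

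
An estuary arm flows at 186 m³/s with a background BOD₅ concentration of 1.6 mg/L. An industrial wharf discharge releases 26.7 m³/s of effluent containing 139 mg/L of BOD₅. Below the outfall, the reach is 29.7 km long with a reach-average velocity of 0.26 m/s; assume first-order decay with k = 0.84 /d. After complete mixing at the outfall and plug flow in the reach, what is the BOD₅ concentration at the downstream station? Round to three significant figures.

6.21 mg/L

Conservation of mass: C = (186.0·1.600 + 26.70·139.0) / 212.7 = 4009/212.7 = 18.85 mg/L.
Travel time t = 29.7·1000 / 0.26 = 114200 s = 31.73 h.
After decay, C = 18.85 × e^(−kt) = 18.85 × 0.3294 = 6.208 mg/L.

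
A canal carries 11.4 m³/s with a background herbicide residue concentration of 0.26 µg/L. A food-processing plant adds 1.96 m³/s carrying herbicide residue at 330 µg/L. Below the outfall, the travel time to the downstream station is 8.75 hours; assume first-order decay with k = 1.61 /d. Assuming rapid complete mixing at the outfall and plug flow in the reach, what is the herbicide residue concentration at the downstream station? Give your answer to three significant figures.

27.0 µg/L

After mixing, C = (11.40·0.2600 + 1.960·330.0) / 13.36 = 649.8/13.36 = 48.64 µg/L.
Decay over the reach: 48.64·exp(−kt) = 48.64·0.5560 = 27.04 µg/L.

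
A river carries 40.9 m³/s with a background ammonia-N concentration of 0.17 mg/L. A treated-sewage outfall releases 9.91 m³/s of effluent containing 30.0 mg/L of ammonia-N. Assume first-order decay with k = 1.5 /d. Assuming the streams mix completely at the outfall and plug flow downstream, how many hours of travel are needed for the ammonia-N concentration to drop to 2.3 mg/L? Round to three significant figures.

Mass balance: C = (40.90·0.1700 + 9.910·30.00) / 50.81 = 304.3/50.81 = 5.988 mg/L.
5.988·exp(−k·t) = 2.3 → t = ln(5.988/2.3)/k = 55110 s = 15.31 h.

15.3 h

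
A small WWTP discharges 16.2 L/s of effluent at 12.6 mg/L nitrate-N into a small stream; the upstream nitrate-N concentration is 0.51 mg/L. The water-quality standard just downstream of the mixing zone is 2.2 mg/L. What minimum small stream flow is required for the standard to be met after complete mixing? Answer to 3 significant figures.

Set C_mix = 2.2: (Q·0.5100 + 16.20·12.60) / (Q + 16.20) = 2.2
→ Q = 16.20·(12.60 − 2.2)/(2.2 − 0.5100) = 99.69 L/s.

99.7 L/s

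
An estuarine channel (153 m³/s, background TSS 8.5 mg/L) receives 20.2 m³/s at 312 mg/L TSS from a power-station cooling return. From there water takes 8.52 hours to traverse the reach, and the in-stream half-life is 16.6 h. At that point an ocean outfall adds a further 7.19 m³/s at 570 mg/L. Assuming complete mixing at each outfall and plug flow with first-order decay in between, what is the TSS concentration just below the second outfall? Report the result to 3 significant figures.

Conservation of mass: C = (153.0·8.500 + 20.20·312.0) / 173.2 = 7603/173.2 = 43.90 mg/L; combined flow 173.2 m³/s.
Half-life 16.6 h → k = ln 2 / 16.6 = 0.04176 h⁻¹ = 1.002 d⁻¹.
First-order decay: C = 43.90·exp(−k·t) = 43.90·0.7006 = 30.76 mg/L.
At the second outfall, C = (173.2·30.76 + 7.190·570.0) / (173.2 + 7.190) = 52.25 mg/L.

52.2 mg/L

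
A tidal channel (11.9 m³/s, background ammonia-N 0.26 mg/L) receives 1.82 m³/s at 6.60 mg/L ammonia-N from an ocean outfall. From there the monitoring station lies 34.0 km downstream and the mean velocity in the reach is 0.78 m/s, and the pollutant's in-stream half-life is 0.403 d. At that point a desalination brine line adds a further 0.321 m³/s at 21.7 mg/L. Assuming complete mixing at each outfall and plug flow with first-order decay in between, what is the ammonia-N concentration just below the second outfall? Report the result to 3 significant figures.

After mixing, C = (11.90·0.2600 + 1.820·6.600) / 13.72 = 15.11/13.72 = 1.101 mg/L; combined flow 13.72 m³/s.
Travel time t = 34.0·1000 / 0.78 = 43590 s = 12.11 h.
Half-life 0.403 d → k = ln 2 / 0.403 = 1.720 d⁻¹.
Decay over the reach: 1.101·exp(−kt) = 1.101·0.4199 = 0.4623 mg/L.
Second outfall: C = (13.72·0.4623 + 0.3210·21.70)/14.04 = 0.9478 mg/L.

0.948 mg/L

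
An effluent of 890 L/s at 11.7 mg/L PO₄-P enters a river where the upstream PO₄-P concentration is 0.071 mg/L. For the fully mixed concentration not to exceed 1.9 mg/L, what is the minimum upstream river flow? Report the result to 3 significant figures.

4770 L/s

Set C_mix = 1.9: (Q·0.07100 + 890.0·11.70) / (Q + 890.0) = 1.9
→ Q = 890.0·(11.70 − 1.9)/(1.9 − 0.07100) = 4769 L/s.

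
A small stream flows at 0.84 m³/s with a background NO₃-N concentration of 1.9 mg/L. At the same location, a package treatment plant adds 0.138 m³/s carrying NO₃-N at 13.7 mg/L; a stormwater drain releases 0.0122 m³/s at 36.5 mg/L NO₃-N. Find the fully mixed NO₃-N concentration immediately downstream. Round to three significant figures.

Mass balance: C = (0.8400·1.900 + 0.1380·13.70 + 0.01220·36.50) / 0.9902 = 3.932/0.9902 = 3.971 mg/L.

3.97 mg/L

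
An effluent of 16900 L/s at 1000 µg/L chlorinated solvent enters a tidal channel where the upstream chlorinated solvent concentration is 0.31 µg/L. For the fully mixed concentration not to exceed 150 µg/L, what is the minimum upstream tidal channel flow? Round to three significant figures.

96000 L/s

Set C_mix = 150: (Q·0.3100 + 16900·1000) / (Q + 16900) = 150
→ Q = 16900·(1000 − 150)/(150 − 0.3100) = 95960 L/s.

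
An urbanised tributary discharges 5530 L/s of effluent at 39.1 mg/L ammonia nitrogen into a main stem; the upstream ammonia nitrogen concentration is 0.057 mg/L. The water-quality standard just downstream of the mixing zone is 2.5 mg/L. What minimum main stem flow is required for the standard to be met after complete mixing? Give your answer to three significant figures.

82800 L/s

Set C_mix = 2.5: (Q·0.05700 + 5530·39.10) / (Q + 5530) = 2.5
→ Q = 5530·(39.10 − 2.5)/(2.5 − 0.05700) = 82850 L/s.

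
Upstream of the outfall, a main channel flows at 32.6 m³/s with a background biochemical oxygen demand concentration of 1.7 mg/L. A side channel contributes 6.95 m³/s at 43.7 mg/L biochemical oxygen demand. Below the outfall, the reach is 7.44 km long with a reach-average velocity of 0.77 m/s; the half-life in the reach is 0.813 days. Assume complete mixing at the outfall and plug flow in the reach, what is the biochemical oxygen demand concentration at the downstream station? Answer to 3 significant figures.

8.25 mg/L

Conservation of mass: C = (32.60·1.700 + 6.950·43.70) / 39.55 = 359.1/39.55 = 9.081 mg/L.
Travel time t = 7.44·1000 / 0.77 = 9662 s = 2.684 h.
Half-life 0.813 d → k = ln 2 / 0.813 = 0.8526 d⁻¹.
Decay over the reach: 9.081·exp(−kt) = 9.081·0.9091 = 8.255 mg/L.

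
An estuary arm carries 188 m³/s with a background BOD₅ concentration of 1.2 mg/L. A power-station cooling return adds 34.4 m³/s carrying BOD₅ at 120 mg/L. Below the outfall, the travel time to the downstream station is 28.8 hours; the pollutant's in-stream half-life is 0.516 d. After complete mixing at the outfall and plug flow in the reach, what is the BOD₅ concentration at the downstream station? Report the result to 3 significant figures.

3.91 mg/L

Mass balance: C = (188.0·1.200 + 34.40·120.0) / 222.4 = 4354/222.4 = 19.58 mg/L.
Half-life 0.516 d → k = ln 2 / 0.516 = 1.343 d⁻¹.
Decay over the reach: 19.58·exp(−kt) = 19.58·0.1995 = 3.905 mg/L.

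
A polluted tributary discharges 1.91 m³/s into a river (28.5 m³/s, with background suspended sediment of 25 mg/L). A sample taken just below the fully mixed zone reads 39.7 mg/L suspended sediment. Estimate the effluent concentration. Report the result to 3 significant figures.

259 mg/L

Mass balance: 28.50·25.00 + 1.910·Cₑ = 30.41·39.70
→ Cₑ = (30.41·39.70 − 28.50·25.00) / 1.910 = 259.0 mg/L.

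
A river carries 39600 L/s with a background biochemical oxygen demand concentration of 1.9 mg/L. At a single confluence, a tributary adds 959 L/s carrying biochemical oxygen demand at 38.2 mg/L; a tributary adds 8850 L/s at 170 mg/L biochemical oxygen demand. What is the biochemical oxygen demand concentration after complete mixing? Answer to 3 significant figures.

Mixed concentration C = ΣQC/ΣQ = (39600·1.900 + 959.0·38.20 + 8850·170.0) / 49410 = 1616000/49410 = 32.71 mg/L.

32.7 mg/L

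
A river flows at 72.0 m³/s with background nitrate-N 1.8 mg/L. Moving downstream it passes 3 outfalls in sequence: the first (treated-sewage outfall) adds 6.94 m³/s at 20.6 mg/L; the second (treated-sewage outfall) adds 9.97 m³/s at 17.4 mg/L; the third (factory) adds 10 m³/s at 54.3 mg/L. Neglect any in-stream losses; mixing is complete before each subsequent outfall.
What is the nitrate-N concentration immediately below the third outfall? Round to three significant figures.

10.0 mg/L

Outfall 1: combined Q = 78.94 m³/s; C = (72.00·1.800 + 6.940·20.60)/78.94 = 3.453 mg/L.
Outfall 2: combined Q = 88.91 m³/s; C = (78.94·3.453 + 9.970·17.40)/88.91 = 5.017 mg/L.
Outfall 3: combined Q = 98.91 m³/s; C = (88.91·5.017 + 10.00·54.30)/98.91 = 9.999 mg/L.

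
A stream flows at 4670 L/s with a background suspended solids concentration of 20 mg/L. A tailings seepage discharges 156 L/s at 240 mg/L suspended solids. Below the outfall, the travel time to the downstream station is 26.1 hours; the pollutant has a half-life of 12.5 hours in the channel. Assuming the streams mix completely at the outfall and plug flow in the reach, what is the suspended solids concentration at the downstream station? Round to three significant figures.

Mass balance: C = (4670·20.00 + 156.0·240.0) / 4826 = 130800/4826 = 27.11 mg/L.
Half-life 12.5 h → k = ln 2 / 12.5 = 0.05545 h⁻¹ = 1.331 d⁻¹.
Decay over the reach: 27.11·exp(−kt) = 27.11·0.2352 = 6.377 mg/L.

6.38 mg/L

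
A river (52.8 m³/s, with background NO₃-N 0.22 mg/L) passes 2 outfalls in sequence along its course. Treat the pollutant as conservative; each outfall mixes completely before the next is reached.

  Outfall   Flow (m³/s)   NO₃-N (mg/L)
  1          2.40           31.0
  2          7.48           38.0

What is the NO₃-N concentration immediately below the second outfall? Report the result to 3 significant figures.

After outfall 1: Q = 52.80 + 2.400 = 55.20 m³/s; C = (52.80·0.2200 + 2.400·31.00)/55.20 = 1.558 mg/L.
After outfall 2: Q = 55.20 + 7.480 = 62.68 m³/s; C = (55.20·1.558 + 7.480·38.00)/62.68 = 5.907 mg/L.

5.91 mg/L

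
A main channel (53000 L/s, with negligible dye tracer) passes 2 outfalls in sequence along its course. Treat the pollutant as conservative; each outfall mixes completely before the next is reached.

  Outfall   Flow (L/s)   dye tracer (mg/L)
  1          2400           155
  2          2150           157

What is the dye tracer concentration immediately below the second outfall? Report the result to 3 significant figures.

Outfall 1: combined Q = 55400 L/s; C = (53000·0 + 2400·155.0)/55400 = 6.715 mg/L.
Outfall 2: combined Q = 57550 L/s; C = (55400·6.715 + 2150·157.0)/57550 = 12.33 mg/L.

12.3 mg/L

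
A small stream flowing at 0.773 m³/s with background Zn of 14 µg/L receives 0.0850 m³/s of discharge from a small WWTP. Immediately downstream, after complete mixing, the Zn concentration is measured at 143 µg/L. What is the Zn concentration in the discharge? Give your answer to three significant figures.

1320 µg/L

Mass balance: 0.7730·14.00 + 0.08500·Cₑ = 0.8580·143.0
→ Cₑ = (0.8580·143.0 − 0.7730·14.00) / 0.08500 = 1316 µg/L.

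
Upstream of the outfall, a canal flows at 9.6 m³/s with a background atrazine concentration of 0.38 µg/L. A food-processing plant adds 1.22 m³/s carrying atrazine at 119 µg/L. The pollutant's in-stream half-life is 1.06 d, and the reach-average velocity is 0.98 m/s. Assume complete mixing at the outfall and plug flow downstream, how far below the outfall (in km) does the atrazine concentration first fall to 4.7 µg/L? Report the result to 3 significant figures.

139 km

Mass balance: C = (9.600·0.3800 + 1.220·119.0) / 10.82 = 148.8/10.82 = 13.75 µg/L.
Half-life 1.06 d → k = ln 2 / 1.06 = 0.6539 d⁻¹.
Set 13.75·exp(−k·t) = 4.7 → t = ln(13.75/4.7)/k = 141900 s = 39.41 h.
Distance = v·t = 0.98·141900 = 139000 m = 139.0 km.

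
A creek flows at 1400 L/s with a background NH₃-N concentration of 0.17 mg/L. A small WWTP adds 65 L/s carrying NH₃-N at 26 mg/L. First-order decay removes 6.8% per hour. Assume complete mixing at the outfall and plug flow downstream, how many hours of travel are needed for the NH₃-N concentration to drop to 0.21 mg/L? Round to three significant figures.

Flow-weighted average: C = (1400·0.1700 + 65.00·26.00) / 1465 = 1928/1465 = 1.316 mg/L.
6.8%/h lost → k = −ln(1 − 0.068) = 0.07042 h⁻¹.
1.316·exp(−k·t) = 0.21 → t = ln(1.316/0.21)/k = 93820 s = 26.06 h.

26.1 h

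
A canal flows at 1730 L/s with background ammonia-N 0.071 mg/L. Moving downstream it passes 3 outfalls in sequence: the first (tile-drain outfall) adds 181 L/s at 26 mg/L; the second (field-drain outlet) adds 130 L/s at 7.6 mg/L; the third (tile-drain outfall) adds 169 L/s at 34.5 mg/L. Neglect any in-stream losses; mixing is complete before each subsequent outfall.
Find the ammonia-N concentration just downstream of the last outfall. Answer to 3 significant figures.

After outfall 1: Q = 1730 + 181.0 = 1911 L/s; C = (1730·0.07100 + 181.0·26.00)/1911 = 2.527 mg/L.
After outfall 2: Q = 1911 + 130.0 = 2041 L/s; C = (1911·2.527 + 130.0·7.600)/2041 = 2.850 mg/L.
After outfall 3: Q = 2041 + 169.0 = 2210 L/s; C = (2041·2.850 + 169.0·34.50)/2210 = 5.270 mg/L.

5.27 mg/L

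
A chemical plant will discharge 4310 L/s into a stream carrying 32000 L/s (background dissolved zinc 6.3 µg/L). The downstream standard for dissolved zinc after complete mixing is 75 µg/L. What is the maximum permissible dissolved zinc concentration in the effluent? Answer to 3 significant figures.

At the limit, (Qr·Cr + Qe·Cₑ)/(Qr + Qe) = 75:
Cₑ = (36310·75 − 32000·6.300) / 4310 = 585.1 µg/L.

585 µg/L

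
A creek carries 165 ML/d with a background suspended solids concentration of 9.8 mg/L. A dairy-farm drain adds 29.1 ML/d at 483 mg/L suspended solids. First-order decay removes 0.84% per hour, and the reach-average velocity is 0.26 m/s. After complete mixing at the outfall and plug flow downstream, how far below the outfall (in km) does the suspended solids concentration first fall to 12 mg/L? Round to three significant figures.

212 km

Mixed concentration C = ΣQC/ΣQ = (165.0·9.800 + 29.10·483.0) / 194.1 = 15670/194.1 = 80.74 mg/L.
0.84%/h lost → k = −ln(1 − 0.0084) = 0.008435 h⁻¹.
Set 80.74·exp(−k·t) = 12 → t = ln(80.74/12)/k = 813600 s = 226.0 h.
Distance = v·t = 0.26·813600 = 211500 m = 211.5 km.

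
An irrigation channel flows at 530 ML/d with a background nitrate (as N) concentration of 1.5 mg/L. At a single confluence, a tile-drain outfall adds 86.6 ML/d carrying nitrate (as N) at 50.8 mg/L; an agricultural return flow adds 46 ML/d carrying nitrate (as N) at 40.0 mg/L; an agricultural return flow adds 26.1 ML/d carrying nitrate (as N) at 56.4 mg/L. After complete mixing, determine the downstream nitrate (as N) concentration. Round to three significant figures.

After mixing, C = (530.0·1.500 + 86.60·50.80 + 46.00·40.00 + 26.10·56.40) / 688.7 = 8506/688.7 = 12.35 mg/L.

12.4 mg/L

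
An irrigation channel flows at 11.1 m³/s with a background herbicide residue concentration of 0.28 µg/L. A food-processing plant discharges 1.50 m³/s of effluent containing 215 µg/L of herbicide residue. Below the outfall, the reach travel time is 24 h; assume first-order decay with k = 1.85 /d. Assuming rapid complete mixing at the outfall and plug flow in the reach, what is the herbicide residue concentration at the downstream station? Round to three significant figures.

4.06 µg/L

Conservation of mass: C = (11.10·0.2800 + 1.500·215.0) / 12.60 = 325.6/12.60 = 25.84 µg/L.
Decay over the reach: 25.84·exp(−kt) = 25.84·0.1572 = 4.063 µg/L.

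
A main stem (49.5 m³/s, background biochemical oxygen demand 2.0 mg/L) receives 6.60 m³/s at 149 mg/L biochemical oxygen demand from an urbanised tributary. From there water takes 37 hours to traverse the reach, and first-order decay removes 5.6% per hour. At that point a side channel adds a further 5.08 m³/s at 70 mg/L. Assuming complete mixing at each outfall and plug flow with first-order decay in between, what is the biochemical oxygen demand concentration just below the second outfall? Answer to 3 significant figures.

7.91 mg/L

Flow-weighted average: C = (49.50·2.000 + 6.600·149.0) / 56.10 = 1082/56.10 = 19.29 mg/L; combined flow 56.10 m³/s.
5.6%/h lost → k = −ln(1 − 0.056) = 0.05763 h⁻¹.
Decay over the reach: 19.29·exp(−kt) = 19.29·0.1186 = 2.288 mg/L.
Second outfall: C = (56.10·2.288 + 5.080·70.00)/61.18 = 7.910 mg/L.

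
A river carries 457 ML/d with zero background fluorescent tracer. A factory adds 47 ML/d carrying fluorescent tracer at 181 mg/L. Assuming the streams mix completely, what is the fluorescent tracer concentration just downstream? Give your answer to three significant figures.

Mixed concentration C = ΣQC/ΣQ = (457.0·0 + 47.00·181.0) / 504.0 = 8507/504.0 = 16.88 mg/L.

16.9 mg/L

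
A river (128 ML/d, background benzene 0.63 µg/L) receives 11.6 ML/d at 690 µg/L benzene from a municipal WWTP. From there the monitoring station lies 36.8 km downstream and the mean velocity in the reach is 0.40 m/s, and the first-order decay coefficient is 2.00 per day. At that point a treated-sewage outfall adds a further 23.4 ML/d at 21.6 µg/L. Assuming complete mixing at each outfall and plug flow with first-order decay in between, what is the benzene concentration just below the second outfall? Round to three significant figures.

Flow-weighted average: C = (128.0·0.6300 + 11.60·690.0) / 139.6 = 8085/139.6 = 57.91 µg/L; combined flow 139.6 ML/d.
Travel time t = 36.8·1000 / 0.40 = 92000 s = 25.56 h.
Applying C = C₀e^(−kt): 57.91 × 0.1189 = 6.885 µg/L.
Second outfall: C = (139.6·6.885 + 23.40·21.60)/163.0 = 8.997 µg/L.

9.00 µg/L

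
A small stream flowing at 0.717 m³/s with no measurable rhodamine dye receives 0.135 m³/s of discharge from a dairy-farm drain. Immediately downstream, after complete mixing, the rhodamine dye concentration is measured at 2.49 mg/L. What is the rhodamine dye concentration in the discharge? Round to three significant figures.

15.7 mg/L

Mass balance: 0.7170·0 + 0.1350·Cₑ = 0.8520·2.490
→ Cₑ = (0.8520·2.490 − 0.7170·0) / 0.1350 = 15.71 mg/L.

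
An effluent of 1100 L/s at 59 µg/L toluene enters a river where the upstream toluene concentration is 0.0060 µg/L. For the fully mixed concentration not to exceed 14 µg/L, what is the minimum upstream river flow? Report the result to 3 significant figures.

3540 L/s

Set C_mix = 14: (Q·0.006000 + 1100·59.00) / (Q + 1100) = 14
→ Q = 1100·(59.00 − 14)/(14 − 0.006000) = 3537 L/s.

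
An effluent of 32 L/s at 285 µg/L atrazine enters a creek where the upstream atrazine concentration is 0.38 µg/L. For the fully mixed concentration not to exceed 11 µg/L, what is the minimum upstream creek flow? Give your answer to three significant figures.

Set C_mix = 11: (Q·0.3800 + 32.00·285.0) / (Q + 32.00) = 11
→ Q = 32.00·(285.0 − 11)/(11 − 0.3800) = 825.6 L/s.

826 L/s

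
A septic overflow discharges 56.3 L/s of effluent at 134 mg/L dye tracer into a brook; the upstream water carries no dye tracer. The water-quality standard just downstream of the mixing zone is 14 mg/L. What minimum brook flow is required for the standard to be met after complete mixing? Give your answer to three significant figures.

483 L/s

Set C_mix = 14: (Q·0 + 56.30·134.0) / (Q + 56.30) = 14
→ Q = 56.30·(134.0 − 14)/(14 − 0) = 482.6 L/s.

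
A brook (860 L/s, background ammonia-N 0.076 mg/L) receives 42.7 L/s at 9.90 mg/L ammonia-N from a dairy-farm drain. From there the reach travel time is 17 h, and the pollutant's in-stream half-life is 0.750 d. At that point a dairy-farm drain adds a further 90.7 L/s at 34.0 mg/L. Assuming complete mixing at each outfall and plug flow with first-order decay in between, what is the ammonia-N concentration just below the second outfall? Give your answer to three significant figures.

3.36 mg/L

Flow-weighted average: C = (860.0·0.07600 + 42.70·9.900) / 902.7 = 488.1/902.7 = 0.5407 mg/L; combined flow 902.7 L/s.
Half-life 0.750 d → k = ln 2 / 0.750 = 0.9242 d⁻¹.
After decay, C = 0.5407 × e^(−kt) = 0.5407 × 0.5196 = 0.2810 mg/L.
Second outfall: C = (902.7·0.2810 + 90.70·34.00)/993.4 = 3.360 mg/L.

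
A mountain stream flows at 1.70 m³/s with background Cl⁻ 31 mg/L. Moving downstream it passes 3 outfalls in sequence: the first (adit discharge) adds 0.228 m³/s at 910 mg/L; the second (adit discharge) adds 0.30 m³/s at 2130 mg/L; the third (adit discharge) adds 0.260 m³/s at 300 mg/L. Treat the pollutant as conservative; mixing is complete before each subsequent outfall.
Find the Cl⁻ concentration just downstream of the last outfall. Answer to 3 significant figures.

393 mg/L

Below outfall 1: Q → 1.928 m³/s, C = (1.700·31.00 + 0.2280·910.0)/1.928 = 134.9 mg/L.
Below outfall 2: Q → 2.228 m³/s, C = (1.928·134.9 + 0.3000·2130)/2.228 = 403.6 mg/L.
Below outfall 3: Q → 2.488 m³/s, C = (2.228·403.6 + 0.2600·300.0)/2.488 = 392.8 mg/L.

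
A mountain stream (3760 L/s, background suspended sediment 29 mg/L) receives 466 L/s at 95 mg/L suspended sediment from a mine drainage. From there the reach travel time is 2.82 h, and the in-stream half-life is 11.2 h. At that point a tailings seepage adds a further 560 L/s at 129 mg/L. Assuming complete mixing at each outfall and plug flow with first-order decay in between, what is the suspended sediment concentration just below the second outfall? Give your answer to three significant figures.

42.0 mg/L

Mixed concentration C = ΣQC/ΣQ = (3760·29.00 + 466.0·95.00) / 4226 = 153300/4226 = 36.28 mg/L; combined flow 4226 L/s.
Half-life 11.2 h → k = ln 2 / 11.2 = 0.06189 h⁻¹ = 1.485 d⁻¹.
Decay over the reach: 36.28·exp(−kt) = 36.28·0.8399 = 30.47 mg/L.
At the second outfall, C = (4226·30.47 + 560.0·129.0) / (4226 + 560.0) = 42.00 mg/L.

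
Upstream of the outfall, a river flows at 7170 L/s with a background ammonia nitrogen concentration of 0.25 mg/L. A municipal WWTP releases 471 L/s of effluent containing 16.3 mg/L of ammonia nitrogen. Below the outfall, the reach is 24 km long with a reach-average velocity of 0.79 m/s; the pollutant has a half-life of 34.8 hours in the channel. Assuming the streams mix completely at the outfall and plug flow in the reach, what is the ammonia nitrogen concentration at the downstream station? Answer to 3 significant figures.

Mass balance: C = (7170·0.2500 + 471.0·16.30) / 7641 = 9470/7641 = 1.239 mg/L.
Travel time t = 24·1000 / 0.79 = 30380 s = 8.439 h.
Half-life 34.8 h → k = ln 2 / 34.8 = 0.01992 h⁻¹ = 0.4780 d⁻¹.
First-order decay: C = 1.239·exp(−k·t) = 1.239·0.8453 = 1.048 mg/L.

1.05 mg/L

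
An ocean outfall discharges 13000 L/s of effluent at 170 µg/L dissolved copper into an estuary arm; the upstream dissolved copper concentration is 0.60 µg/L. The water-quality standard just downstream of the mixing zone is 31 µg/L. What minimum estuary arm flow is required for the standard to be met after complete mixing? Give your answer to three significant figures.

Set C_mix = 31: (Q·0.6000 + 13000·170.0) / (Q + 13000) = 31
→ Q = 13000·(170.0 − 31)/(31 − 0.6000) = 59440 L/s.

59400 L/s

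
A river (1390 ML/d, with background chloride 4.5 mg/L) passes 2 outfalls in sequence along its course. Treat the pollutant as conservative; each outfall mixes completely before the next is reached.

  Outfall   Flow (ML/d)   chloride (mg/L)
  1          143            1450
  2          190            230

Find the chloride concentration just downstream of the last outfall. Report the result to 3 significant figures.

Outfall 1: combined Q = 1533 ML/d; C = (1390·4.500 + 143.0·1450)/1533 = 139.3 mg/L.
Outfall 2: combined Q = 1723 ML/d; C = (1533·139.3 + 190.0·230.0)/1723 = 149.3 mg/L.

149 mg/L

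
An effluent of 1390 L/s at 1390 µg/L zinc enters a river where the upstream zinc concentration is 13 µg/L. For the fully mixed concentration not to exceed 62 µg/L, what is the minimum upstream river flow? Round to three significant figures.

Set C_mix = 62: (Q·13.00 + 1390·1390) / (Q + 1390) = 62
→ Q = 1390·(1390 − 62)/(62 − 13.00) = 37670 L/s.

37700 L/s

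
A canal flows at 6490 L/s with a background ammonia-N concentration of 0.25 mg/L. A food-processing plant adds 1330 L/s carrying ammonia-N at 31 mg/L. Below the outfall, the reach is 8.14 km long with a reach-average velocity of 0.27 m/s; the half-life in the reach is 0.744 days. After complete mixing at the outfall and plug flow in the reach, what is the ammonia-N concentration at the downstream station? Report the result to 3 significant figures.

3.96 mg/L

Flow-weighted average: C = (6490·0.2500 + 1330·31.00) / 7820 = 42850/7820 = 5.480 mg/L.
Travel time t = 8.14·1000 / 0.27 = 30150 s = 8.374 h.
Half-life 0.744 d → k = ln 2 / 0.744 = 0.9316 d⁻¹.
First-order decay: C = 5.480·exp(−k·t) = 5.480·0.7225 = 3.959 mg/L.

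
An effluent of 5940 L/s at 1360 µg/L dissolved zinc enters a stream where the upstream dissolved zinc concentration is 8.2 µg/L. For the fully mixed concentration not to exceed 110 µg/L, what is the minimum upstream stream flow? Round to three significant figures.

72900 L/s

Set C_mix = 110: (Q·8.200 + 5940·1360) / (Q + 5940) = 110
→ Q = 5940·(1360 − 110)/(110 − 8.200) = 72940 L/s.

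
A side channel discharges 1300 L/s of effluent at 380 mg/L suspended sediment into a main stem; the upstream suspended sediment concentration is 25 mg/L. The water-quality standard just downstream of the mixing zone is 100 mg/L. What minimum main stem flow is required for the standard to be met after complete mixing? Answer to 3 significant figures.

4850 L/s

Set C_mix = 100: (Q·25.00 + 1300·380.0) / (Q + 1300) = 100
→ Q = 1300·(380.0 − 100)/(100 − 25.00) = 4853 L/s.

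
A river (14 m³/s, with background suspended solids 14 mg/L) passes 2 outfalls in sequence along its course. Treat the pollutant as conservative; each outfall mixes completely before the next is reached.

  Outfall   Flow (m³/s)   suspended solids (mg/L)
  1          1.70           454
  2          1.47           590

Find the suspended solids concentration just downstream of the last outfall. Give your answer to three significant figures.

107 mg/L

Below outfall 1: Q → 15.70 m³/s, C = (14.00·14.00 + 1.700·454.0)/15.70 = 61.64 mg/L.
Below outfall 2: Q → 17.17 m³/s, C = (15.70·61.64 + 1.470·590.0)/17.17 = 106.9 mg/L.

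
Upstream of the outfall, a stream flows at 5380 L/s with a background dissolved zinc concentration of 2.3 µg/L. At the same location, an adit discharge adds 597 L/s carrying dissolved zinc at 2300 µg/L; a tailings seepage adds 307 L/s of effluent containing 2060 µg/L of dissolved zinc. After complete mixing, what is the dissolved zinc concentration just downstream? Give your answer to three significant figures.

Mixed concentration C = ΣQC/ΣQ = (5380·2.300 + 597.0·2300 + 307.0·2060) / 6284 = 2018000/6284 = 321.1 µg/L.

321 µg/L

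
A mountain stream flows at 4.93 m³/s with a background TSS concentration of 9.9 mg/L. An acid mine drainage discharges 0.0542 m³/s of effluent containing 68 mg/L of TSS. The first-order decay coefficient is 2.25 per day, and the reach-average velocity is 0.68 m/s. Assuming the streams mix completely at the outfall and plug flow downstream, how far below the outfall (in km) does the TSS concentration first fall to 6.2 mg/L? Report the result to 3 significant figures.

13.8 km

Flow-weighted average: C = (4.930·9.900 + 0.05420·68.00) / 4.984 = 52.49/4.984 = 10.53 mg/L.
Set 10.53·exp(−k·t) = 6.2 → t = ln(10.53/6.2)/k = 20350 s = 5.652 h.
Distance = v·t = 0.68·20350 = 13840 m = 13.84 km.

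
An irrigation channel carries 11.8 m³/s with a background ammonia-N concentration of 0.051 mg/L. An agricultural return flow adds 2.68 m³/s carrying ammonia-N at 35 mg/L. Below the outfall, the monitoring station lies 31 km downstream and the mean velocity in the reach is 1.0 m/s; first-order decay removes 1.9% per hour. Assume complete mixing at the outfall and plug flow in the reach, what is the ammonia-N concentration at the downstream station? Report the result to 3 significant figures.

Mixed concentration C = ΣQC/ΣQ = (11.80·0.05100 + 2.680·35.00) / 14.48 = 94.40/14.48 = 6.519 mg/L.
Travel time t = 31·1000 / 1.0 = 31000 s = 8.611 h.
1.9%/h lost → k = −ln(1 − 0.019) = 0.01918 h⁻¹.
Decay over the reach: 6.519·exp(−kt) = 6.519·0.8477 = 5.527 mg/L.

5.53 mg/L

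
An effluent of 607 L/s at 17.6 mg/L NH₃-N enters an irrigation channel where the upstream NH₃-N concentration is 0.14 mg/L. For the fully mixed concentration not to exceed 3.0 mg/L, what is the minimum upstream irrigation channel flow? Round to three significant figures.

Set C_mix = 3.0: (Q·0.1400 + 607.0·17.60) / (Q + 607.0) = 3.0
→ Q = 607.0·(17.60 − 3.0)/(3.0 − 0.1400) = 3099 L/s.

3100 L/s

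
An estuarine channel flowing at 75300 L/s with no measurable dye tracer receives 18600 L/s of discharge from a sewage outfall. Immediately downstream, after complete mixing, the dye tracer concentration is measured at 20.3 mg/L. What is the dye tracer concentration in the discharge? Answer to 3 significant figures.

102 mg/L

Mass balance: 75300·0 + 18600·Cₑ = 93900·20.30
→ Cₑ = (93900·20.30 − 75300·0) / 18600 = 102.5 mg/L.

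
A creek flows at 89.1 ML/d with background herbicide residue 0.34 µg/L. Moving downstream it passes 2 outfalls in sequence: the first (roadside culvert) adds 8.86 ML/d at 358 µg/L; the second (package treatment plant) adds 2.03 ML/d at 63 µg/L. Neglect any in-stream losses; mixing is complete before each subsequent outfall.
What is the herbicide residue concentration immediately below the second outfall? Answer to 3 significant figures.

Below outfall 1: Q → 97.96 ML/d, C = (89.10·0.3400 + 8.860·358.0)/97.96 = 32.69 µg/L.
Below outfall 2: Q → 99.99 ML/d, C = (97.96·32.69 + 2.030·63.00)/99.99 = 33.30 µg/L.

33.3 µg/L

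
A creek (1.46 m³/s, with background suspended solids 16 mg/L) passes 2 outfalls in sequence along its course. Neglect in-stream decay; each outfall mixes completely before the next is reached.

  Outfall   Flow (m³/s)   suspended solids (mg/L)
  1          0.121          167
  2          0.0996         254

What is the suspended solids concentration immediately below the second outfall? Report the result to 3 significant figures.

41.0 mg/L

After outfall 1: Q = 1.460 + 0.1210 = 1.581 m³/s; C = (1.460·16.00 + 0.1210·167.0)/1.581 = 27.56 mg/L.
After outfall 2: Q = 1.581 + 0.09960 = 1.681 m³/s; C = (1.581·27.56 + 0.09960·254.0)/1.681 = 40.98 mg/L.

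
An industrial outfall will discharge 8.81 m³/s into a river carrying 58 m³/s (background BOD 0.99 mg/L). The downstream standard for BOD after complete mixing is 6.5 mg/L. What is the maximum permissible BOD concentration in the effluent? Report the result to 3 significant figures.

At the limit, (Qr·Cr + Qe·Cₑ)/(Qr + Qe) = 6.5:
Cₑ = (66.81·6.5 − 58.00·0.9900) / 8.810 = 42.77 mg/L.

42.8 mg/L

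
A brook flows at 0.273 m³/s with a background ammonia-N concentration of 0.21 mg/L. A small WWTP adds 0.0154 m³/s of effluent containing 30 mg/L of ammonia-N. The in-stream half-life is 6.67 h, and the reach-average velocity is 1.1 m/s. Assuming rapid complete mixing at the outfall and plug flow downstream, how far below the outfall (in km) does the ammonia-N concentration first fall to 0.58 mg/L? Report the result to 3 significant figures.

Conservation of mass: C = (0.2730·0.2100 + 0.01540·30.00) / 0.2884 = 0.5193/0.2884 = 1.801 mg/L.
Half-life 6.67 h → k = ln 2 / 6.67 = 0.1039 h⁻¹ = 2.494 d⁻¹.
Set 1.801·exp(−k·t) = 0.58 → t = ln(1.801/0.58)/k = 39250 s = 10.90 h.
Distance = v·t = 1.1·39250 = 43170 m = 43.17 km.

43.2 km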